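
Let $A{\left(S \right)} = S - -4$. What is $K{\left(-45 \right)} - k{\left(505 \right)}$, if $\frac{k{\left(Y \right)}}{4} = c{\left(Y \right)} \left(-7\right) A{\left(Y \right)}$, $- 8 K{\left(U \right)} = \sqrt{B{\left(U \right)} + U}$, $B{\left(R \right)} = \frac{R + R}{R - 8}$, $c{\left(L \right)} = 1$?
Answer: $14252 - \frac{3 i \sqrt{13515}}{424} \approx 14252.0 - 0.82255 i$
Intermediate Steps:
$B{\left(R \right)} = \frac{2 R}{-8 + R}$
$A{\left(S \right)} = 4 + S$ ($A{\left(S \right)} = S + 4 = 4 + S$)
$K{\left(U \right)} = - \frac{\sqrt{U + \frac{2 U}{-8 + U}}}{8}$ ($K{\left(U \right)} = - \frac{\sqrt{\frac{2 U}{-8 + U} + U}}{8} = - \frac{\sqrt{U + \frac{2 U}{-8 + U}}}{8}$)
$k{\left(Y \right)} = -112 - 28 Y$ ($k{\left(Y \right)} = 4 \cdot 1 \left(-7\right) \left(4 + Y\right) = 4 \left(- 7 \left(4 + Y\right)\right) = 4 \left(-28 - 7 Y\right) = -112 - 28 Y$)
$K{\left(-45 \right)} - k{\left(505 \right)} = - \frac{\sqrt{- \frac{45 \left(-6 - 45\right)}{-8 - 45}}}{8} - \left(-112 - 14140\right) = - \frac{\sqrt{\left(-45\right) \frac{1}{-53} \left(-51\right)}}{8} - \left(-112 - 14140\right) = - \frac{\sqrt{\left(-45\right) \left(- \frac{1}{53}\right) \left(-51\right)}}{8} - -14252 = - \frac{\sqrt{- \frac{2295}{53}}}{8} + 14252 = - \frac{\frac{3}{53} i \sqrt{13515}}{8} + 14252 = - \frac{3 i \sqrt{13515}}{424} + 14252 = 14252 - \frac{3 i \sqrt{13515}}{424}$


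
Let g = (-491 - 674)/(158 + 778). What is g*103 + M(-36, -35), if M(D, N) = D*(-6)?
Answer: 82181/936 ≈ 87.800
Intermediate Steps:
g = -1165/936 ≈ -1.2447
M(D, N) = -6*D
g*103 + M(-36, -35) = -1165/936*103 - 6*(-36) = -119995/936 + 216 = 82181/936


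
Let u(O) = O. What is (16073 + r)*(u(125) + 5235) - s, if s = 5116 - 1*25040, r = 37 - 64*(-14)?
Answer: 91172084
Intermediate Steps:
r = 933 (r = 37 + 896 = 933)
s = -19924 (s = 5116 - 25040 = -19924)
(16073 + r)*(u(125) + 5235) - s = (16073 + 933)*(125 + 5235) - 1*(-19924) = 17006*5360 + 19924 = 91152160 + 19924 = 91172084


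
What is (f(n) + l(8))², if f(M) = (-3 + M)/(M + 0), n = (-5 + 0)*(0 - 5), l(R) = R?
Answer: 49284/625 ≈ 78.854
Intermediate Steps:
n = 25 (n = -5*(-5) = 25)
f(M) = (-3 + M)/M
(f(n) + l(8))² = ((-3 + 25)/25 + 8)² = ((1/25)*22 + 8)² = (22/25 + 8)² = (222/25)² = 49284/625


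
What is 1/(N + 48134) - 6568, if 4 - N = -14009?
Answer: -408181495/62147 ≈ -6568.0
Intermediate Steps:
N = 14013 (N = 4 - 1*(-14009) = 4 + 14009 = 14013)
1/(N + 48134) - 6568 = 1/(14013 + 48134) - 6568 = 1/62147 - 6568 = -408181495/62147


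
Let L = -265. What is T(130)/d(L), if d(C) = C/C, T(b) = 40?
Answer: 40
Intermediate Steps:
d(C) = 1
T(130)/d(L) = 40/1 = 40*1 = 40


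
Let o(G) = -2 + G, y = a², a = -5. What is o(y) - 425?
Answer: -402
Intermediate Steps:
y = 25 (y = (-5)² = 25)
o(y) - 425 = (-2 + 25) - 425 = 23 - 425 = -402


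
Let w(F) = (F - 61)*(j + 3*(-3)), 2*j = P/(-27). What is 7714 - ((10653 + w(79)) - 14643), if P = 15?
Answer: 11871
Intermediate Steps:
j = -5/18 (j = (15/(-27))/2 = (15*(-1/27))/2 = (½)*(-5/9) = -5/18 ≈ -0.27778)
w(F) = 10187/18 - 167*F/18 (w(F) = (F - 61)*(-5/18 + 3*(-3)) = (-61 + F)*(-5/18 - 9) = (-61 + F)*(-167/18) = 10187/18 - 167*F/18)
7714 - ((10653 + w(79)) - 14643) = 7714 - ((10653 + (10187/18 - 167/18*79)) - 14643) = 7714 - ((10653 + (10187/18 - 13193/18)) - 14643) = 7714 - ((10653 - 167) - 14643) = 7714 - (10486 - 14643) = 7714 - 1*(-4157) = 7714 + 4157 = 11871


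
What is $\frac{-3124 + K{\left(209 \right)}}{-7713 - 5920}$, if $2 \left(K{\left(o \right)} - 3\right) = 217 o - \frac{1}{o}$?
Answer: $- \frac{4087099}{2849297} \approx -1.4344$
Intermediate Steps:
$K{\left(o \right)} = 3 - \frac{1}{2 o} + \frac{217 o}{2}$ ($K{\left(o \right)} = 3 + \frac{217 o - \frac{1}{o}}{2} = 3 + \frac{- \frac{1}{o} + 217 o}{2} = 3 + \left(- \frac{1}{2 o} + \frac{217 o}{2}\right) = 3 - \frac{1}{2 o} + \frac{217 o}{2}$)
$\frac{-3124 + K{\left(209 \right)}}{-7713 - 5920} = \frac{-3124 + \frac{-1 + 209 \left(6 + 217 \cdot 209\right)}{2 \cdot 209}}{-7713 - 5920} = \frac{-3124 + \frac{1}{2} \cdot \frac{1}{209} \left(-1 + 209 \left(6 + 45353\right)\right)}{-13633} = \left(-3124 + \frac{1}{2} \cdot \frac{1}{209} \left(-1 + 209 \cdot 45359\right)\right) \left(- \frac{1}{13633}\right) = \left(-3124 + \frac{1}{2} \cdot \frac{1}{209} \left(-1 + 9480031\right)\right) \left(- \frac{1}{13633}\right) = \left(-3124 + \frac{1}{2} \cdot \frac{1}{209} \cdot 9480030\right) \left(- \frac{1}{13633}\right) = \left(-3124 + \frac{4740015}{209}\right) \left(- \frac{1}{13633}\right) = \frac{4087099}{209} \left(- \frac{1}{13633}\right) = - \frac{4087099}{2849297}$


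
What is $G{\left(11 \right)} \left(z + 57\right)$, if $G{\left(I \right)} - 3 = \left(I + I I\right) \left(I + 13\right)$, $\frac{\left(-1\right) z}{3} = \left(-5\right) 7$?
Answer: $513702$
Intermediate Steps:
$z = 105$ ($z = - 3 \left(\left(-5\right) 7\right) = \left(-3\right) \left(-35\right) = 105$)
$G{\left(I \right)} = 3 + \left(13 + I\right) \left(I + I^{2}\right)$ ($G{\left(I \right)} = 3 + \left(I + I I\right) \left(I + 13\right) = 3 + \left(I + I^{2}\right) \left(13 + I\right) = 3 + \left(13 + I\right) \left(I + I^{2}\right)$)
$G{\left(11 \right)} \left(z + 57\right) = \left(3 + 11^{3} + 13 \cdot 11 + 14 \cdot 11^{2}\right) \left(105 + 57\right) = \left(3 + 1331 + 143 + 14 \cdot 121\right) 162 = \left(3 + 1331 + 143 + 1694\right) 162 = 3171 \cdot 162 = 513702$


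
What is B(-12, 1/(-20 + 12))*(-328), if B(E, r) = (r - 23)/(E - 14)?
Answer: -7585/26 ≈ -291.73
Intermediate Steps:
B(E, r) = (-23 + r)/(-14 + E)
B(-12, 1/(-20 + 12))*(-328) = ((-23 + 1/(-20 + 12))/(-14 - 12))*(-328) = ((-23 + 1/(-8))/(-26))*(-328) = -(-23 - ⅛)/26*(-328) = -1/26*(-185/8)*(-328) = (185/208)*(-328) = -7585/26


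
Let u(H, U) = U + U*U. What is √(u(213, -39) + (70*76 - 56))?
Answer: √6746 ≈ 82.134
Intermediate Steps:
u(H, U) = U + U²
√(u(213, -39) + (70*76 - 56)) = √(-39*(1 - 39) + (70*76 - 56)) = √(-39*(-38) + (5320 - 56)) = √(1482 + 5264) = √6746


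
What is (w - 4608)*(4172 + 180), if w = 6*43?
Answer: -18931200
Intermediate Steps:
w = 258
(w - 4608)*(4172 + 180) = (258 - 4608)*(4172 + 180) = -4350*4352 = -18931200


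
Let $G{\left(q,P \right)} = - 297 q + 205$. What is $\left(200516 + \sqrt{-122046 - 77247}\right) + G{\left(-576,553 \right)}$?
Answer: $371793 + i \sqrt{199293} \approx 3.7179 \cdot 10^{5} + 446.42 i$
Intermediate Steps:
$G{\left(q,P \right)} = 205 - 297 q$
$\left(200516 + \sqrt{-122046 - 77247}\right) + G{\left(-576,553 \right)} = \left(200516 + \sqrt{-122046 - 77247}\right) + \left(205 - -171072\right) = \left(200516 + \sqrt{-199293}\right) + \left(205 + 171072\right) = \left(200516 + i \sqrt{199293}\right) + 171277 = 371793 + i \sqrt{199293}$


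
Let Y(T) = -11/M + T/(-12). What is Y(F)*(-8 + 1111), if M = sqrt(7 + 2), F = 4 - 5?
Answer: -47429/12 ≈ -3952.4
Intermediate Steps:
F = -1
M = 3 (M = sqrt(9) = 3)
Y(T) = -11/3 - T/12 (Y(T) = -11/3 + T/(-12) = -11*1/3 + T*(-1/12) = -11/3 - T/12)
Y(F)*(-8 + 1111) = (-11/3 - 1/12*(-1))*(-8 + 1111) = (-11/3 + 1/12)*1103 = -43/12*1103 = -47429/12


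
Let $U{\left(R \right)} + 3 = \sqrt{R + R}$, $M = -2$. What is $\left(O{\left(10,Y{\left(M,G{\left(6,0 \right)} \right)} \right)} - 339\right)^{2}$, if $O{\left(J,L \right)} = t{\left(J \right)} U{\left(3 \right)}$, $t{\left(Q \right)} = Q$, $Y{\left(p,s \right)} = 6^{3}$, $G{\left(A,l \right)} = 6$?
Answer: $136761 - 7380 \sqrt{6} \approx 1.1868 \cdot 10^{5}$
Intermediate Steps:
$Y{\left(p,s \right)} = 216$
$U{\left(R \right)} = -3 + \sqrt{2} \sqrt{R}$ ($U{\left(R \right)} = -3 + \sqrt{R + R} = -3 + \sqrt{2 R} = -3 + \sqrt{2} \sqrt{R}$)
$O{\left(J,L \right)} = J \left(-3 + \sqrt{6}\right)$ ($O{\left(J,L \right)} = J \left(-3 + \sqrt{2} \sqrt{3}\right) = J \left(-3 + \sqrt{6}\right)$)
$\left(O{\left(10,Y{\left(M,G{\left(6,0 \right)} \right)} \right)} - 339\right)^{2} = \left(10 \left(-3 + \sqrt{6}\right) - 339\right)^{2} = \left(\left(-30 + 10 \sqrt{6}\right) - 339\right)^{2} = \left(-369 + 10 \sqrt{6}\right)^{2}$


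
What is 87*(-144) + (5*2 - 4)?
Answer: -12522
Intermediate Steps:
87*(-144) + (5*2 - 4) = -12528 + (10 - 4) = -12528 + 6 = -12522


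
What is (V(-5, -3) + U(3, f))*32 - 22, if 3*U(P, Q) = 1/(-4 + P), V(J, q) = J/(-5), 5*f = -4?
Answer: -⅔ ≈ -0.66667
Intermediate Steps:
f = -⅘ (f = (⅕)*(-4) = -⅘ ≈ -0.80000)
V(J, q) = -J/5 (V(J, q) = J*(-⅕) = -J/5)
U(P, Q) = 1/(3*(-4 + P))
(V(-5, -3) + U(3, f))*32 - 22 = (-⅕*(-5) + 1/(3*(-4 + 3)))*32 - 22 = (1 + (⅓)/(-1))*32 - 22 = (1 + (⅓)*(-1))*32 - 22 = (1 - ⅓)*32 - 22 = (⅔)*32 - 22 = 64/3 - 22 = -⅔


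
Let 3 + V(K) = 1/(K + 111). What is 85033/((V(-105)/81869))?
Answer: -41769400062/17 ≈ -2.4570e+9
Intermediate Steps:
V(K) = -3 + 1/(111 + K) (V(K) = -3 + 1/(K + 111) = -3 + 1/(111 + K))
85033/((V(-105)/81869)) = 85033/((((-332 - 3*(-105))/(111 - 105))/81869)) = 85033/((((-332 + 315)/6)*(1/81869))) = 85033/((((⅙)*(-17))*(1/81869))) = 85033/((-17/6*1/81869)) = 85033/(-17/491214) = 85033*(-491214/17) = -41769400062/17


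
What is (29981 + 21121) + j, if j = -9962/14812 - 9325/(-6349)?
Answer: 343269848767/6717242 ≈ 51103.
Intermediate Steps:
j = 5348083/6717242 (j = -9962*1/14812 - 9325*(-1/6349) = -4981/7406 + 9325/6349 = 5348083/6717242 ≈ 0.79617)
(29981 + 21121) + j = (29981 + 21121) + 5348083/6717242 = 51102 + 5348083/6717242 = 343269848767/6717242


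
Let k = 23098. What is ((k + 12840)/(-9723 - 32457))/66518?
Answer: -17969/1402864620 ≈ -1.2809e-5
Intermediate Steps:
((k + 12840)/(-9723 - 32457))/66518 = ((23098 + 12840)/(-9723 - 32457))/66518 = (35938/(-42180))*(1/66518) = (35938*(-1/42180))*(1/66518) = -17969/21090*1/66518 = -17969/1402864620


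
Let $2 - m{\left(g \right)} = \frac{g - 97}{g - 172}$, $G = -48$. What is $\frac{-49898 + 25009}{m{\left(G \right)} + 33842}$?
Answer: $- \frac{1095116}{1489107} \approx -0.73542$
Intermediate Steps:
$m{\left(g \right)} = 2 - \frac{-97 + g}{-172 + g}$ ($m{\left(g \right)} = 2 - \frac{g - 97}{g - 172} = 2 - \frac{-97 + g}{-172 + g}$)
$\frac{-49898 + 25009}{m{\left(G \right)} + 33842} = \frac{-49898 + 25009}{\frac{-247 - 48}{-172 - 48} + 33842} = - \frac{24889}{\frac{1}{-220} \left(-295\right) + 33842} = - \frac{24889}{\left(- \frac{1}{220}\right) \left(-295\right) + 33842} = - \frac{24889}{\frac{59}{44} + 33842} = - \frac{24889}{\frac{1489107}{44}} = \left(-24889\right) \frac{44}{1489107} = - \frac{1095116}{1489107}$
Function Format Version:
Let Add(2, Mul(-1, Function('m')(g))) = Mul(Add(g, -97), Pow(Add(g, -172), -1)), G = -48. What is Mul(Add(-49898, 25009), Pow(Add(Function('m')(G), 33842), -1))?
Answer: Rational(-1095116, 1489107) ≈ -0.73542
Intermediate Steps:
Function('m')(g) = Add(2, Mul(-1, Pow(Add(-172, g), -1), Add(-97, g))) (Function('m')(g) = Add(2, Mul(-1, Mul(Add(g, -97), Pow(Add(g, -172), -1)))) = Add(2, Mul(-1, Mul(Add(-97, g), Pow(Add(-172, g), -1)))) = Add(2, Mul(-1, Mul(Pow(Add(-172, g), -1), Add(-97, g)))) = Add(2, Mul(-1, Pow(Add(-172, g), -1), Add(-97, g))))
Mul(Add(-49898, 25009), Pow(Add(Function('m')(G), 33842), -1)) = Mul(Add(-49898, 25009), Pow(Add(Mul(Pow(Add(-172, -48), -1), Add(-247, -48)), 33842), -1)) = Mul(-24889, Pow(Add(Mul(Pow(-220, -1), -295), 33842), -1)) = Mul(-24889, Pow(Add(Mul(Rational(-1, 220), -295), 33842), -1)) = Mul(-24889, Pow(Add(Rational(59, 44), 33842), -1)) = Mul(-24889, Pow(Rational(1489107, 44), -1)) = Mul(-24889, Rational(44, 1489107)) = Rational(-1095116, 1489107)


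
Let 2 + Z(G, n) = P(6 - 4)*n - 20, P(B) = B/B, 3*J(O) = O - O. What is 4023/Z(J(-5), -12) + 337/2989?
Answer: -12013289/101626 ≈ -118.21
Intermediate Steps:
J(O) = 0 (J(O) = (O - O)/3 = (⅓)*0 = 0)
P(B) = 1
Z(G, n) = -22 + n (Z(G, n) = -2 + (1*n - 20) = -2 + (n - 20) = -2 + (-20 + n) = -22 + n)
4023/Z(J(-5), -12) + 337/2989 = 4023/(-22 - 12) + 337/2989 = 4023/(-34) + 337*(1/2989) = 4023*(-1/34) + 337/2989 = -4023/34 + 337/2989 = -12013289/101626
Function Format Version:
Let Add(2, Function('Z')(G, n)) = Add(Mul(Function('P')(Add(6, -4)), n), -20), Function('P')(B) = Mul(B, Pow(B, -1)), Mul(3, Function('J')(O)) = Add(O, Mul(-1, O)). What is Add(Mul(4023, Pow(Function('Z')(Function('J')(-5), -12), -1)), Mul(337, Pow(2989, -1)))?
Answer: Rational(-12013289, 101626) ≈ -118.21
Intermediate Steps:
Function('J')(O) = 0 (Function('J')(O) = Mul(Rational(1, 3), Add(O, Mul(-1, O))) = Mul(Rational(1, 3), 0) = 0)
Function('P')(B) = 1
Function('Z')(G, n) = Add(-22, n) (Function('Z')(G, n) = Add(-2, Add(Mul(1, n), -20)) = Add(-2, Add(n, -20)) = Add(-2, Add(-20, n)) = Add(-22, n))
Add(Mul(4023, Pow(Function('Z')(Function('J')(-5), -12), -1)), Mul(337, Pow(2989, -1))) = Add(Mul(4023, Pow(Add(-22, -12), -1)), Mul(337, Pow(2989, -1))) = Add(Mul(4023, Pow(-34, -1)), Mul(337, Rational(1, 2989))) = Add(Mul(4023, Rational(-1, 34)), Rational(337, 2989)) = Add(Rational(-4023, 34), Rational(337, 2989)) = Rational(-12013289, 101626)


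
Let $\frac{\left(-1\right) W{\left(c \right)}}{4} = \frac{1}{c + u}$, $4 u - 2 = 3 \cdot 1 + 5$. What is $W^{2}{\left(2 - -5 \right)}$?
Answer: $\frac{64}{361} \approx 0.17729$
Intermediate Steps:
$u = \frac{5}{2}$ ($u = \frac{1}{2} + \frac{3 \cdot 1 + 5}{4} = \frac{1}{2} + \frac{3 + 5}{4} = \frac{1}{2} + \frac{1}{4} \cdot 8 = \frac{1}{2} + 2 = \frac{5}{2} \approx 2.5$)
$W{\left(c \right)} = - \frac{4}{\frac{5}{2} + c}$ ($W{\left(c \right)} = - \frac{4}{c + \frac{5}{2}} = - \frac{4}{\frac{5}{2} + c}$)
$W^{2}{\left(2 - -5 \right)} = \left(- \frac{8}{5 + 2 \left(2 - -5\right)}\right)^{2} = \left(- \frac{8}{5 + 2 \left(2 + 5\right)}\right)^{2} = \left(- \frac{8}{5 + 2 \cdot 7}\right)^{2} = \left(- \frac{8}{5 + 14}\right)^{2} = \left(- \frac{8}{19}\right)^{2} = \frac{64}{361}$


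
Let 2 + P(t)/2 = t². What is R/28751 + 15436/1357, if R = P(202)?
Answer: 554537064/39015107 ≈ 14.213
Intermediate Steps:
P(t) = -4 + 2*t²
R = 81604 (R = -4 + 2*202² = -4 + 2*40804 = -4 + 81608 = 81604)
R/28751 + 15436/1357 = 81604/28751 + 15436/1357 = 554537064/39015107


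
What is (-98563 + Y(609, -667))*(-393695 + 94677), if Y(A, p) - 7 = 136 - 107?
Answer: 29461346486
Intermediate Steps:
Y(A, p) = 36 (Y(A, p) = 7 + (136 - 107) = 7 + 29 = 36)
(-98563 + Y(609, -667))*(-393695 + 94677) = (-98563 + 36)*(-393695 + 94677) = -98527*(-299018) = 29461346486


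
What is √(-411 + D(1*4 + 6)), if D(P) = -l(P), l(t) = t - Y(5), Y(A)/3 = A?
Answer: I*√406 ≈ 20.149*I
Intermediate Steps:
Y(A) = 3*A
l(t) = -15 + t (l(t) = t - 3*5 = t - 1*15 = t - 15 = -15 + t)
D(P) = 15 - P (D(P) = -(-15 + P) = 15 - P)
√(-411 + D(1*4 + 6)) = √(-411 + (15 - (1*4 + 6))) = √(-411 + (15 - (4 + 6))) = √(-411 + (15 - 1*10)) = √(-411 + (15 - 10)) = √(-411 + 5) = √(-406) = I*√406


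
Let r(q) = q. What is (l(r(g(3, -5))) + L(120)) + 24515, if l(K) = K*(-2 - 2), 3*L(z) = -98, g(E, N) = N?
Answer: 73507/3 ≈ 24502.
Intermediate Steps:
L(z) = -98/3 (L(z) = (⅓)*(-98) = -98/3)
l(K) = -4*K (l(K) = K*(-4) = -4*K)
(l(r(g(3, -5))) + L(120)) + 24515 = (-4*(-5) - 98/3) + 24515 = (20 - 98/3) + 24515 = -38/3 + 24515 = 73507/3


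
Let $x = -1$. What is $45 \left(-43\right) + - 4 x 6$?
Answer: $-1911$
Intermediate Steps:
$45 \left(-43\right) + - 4 x 6 = 45 \left(-43\right) + \left(-4\right) \left(-1\right) 6 = -1935 + 4 \cdot 6 = -1935 + 24 = -1911$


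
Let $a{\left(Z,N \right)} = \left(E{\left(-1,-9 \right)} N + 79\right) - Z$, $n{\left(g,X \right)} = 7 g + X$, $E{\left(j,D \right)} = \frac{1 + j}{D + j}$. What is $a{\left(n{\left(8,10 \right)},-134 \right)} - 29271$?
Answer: $-29258$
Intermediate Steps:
$E{\left(j,D \right)} = \frac{1 + j}{D + j}$
$n{\left(g,X \right)} = X + 7 g$
$a{\left(Z,N \right)} = 79 - Z$ ($a{\left(Z,N \right)} = \left(\frac{1 - 1}{-9 - 1} N + 79\right) - Z = \left(\frac{1}{-10} \cdot 0 N + 79\right) - Z = \left(\left(- \frac{1}{10}\right) 0 N + 79\right) - Z = \left(0 N + 79\right) - Z = \left(0 + 79\right) - Z = 79 - Z$)
$a{\left(n{\left(8,10 \right)},-134 \right)} - 29271 = \left(79 - \left(10 + 7 \cdot 8\right)\right) - 29271 = \left(79 - \left(10 + 56\right)\right) - 29271 = \left(79 - 66\right) - 29271 = 13 - 29271 = -29258$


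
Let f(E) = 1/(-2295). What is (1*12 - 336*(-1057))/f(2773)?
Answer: -815101380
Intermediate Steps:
f(E) = -1/2295
(1*12 - 336*(-1057))/f(2773) = (1*12 - 336*(-1057))/(-1/2295) = (12 + 355152)*(-2295) = 355164*(-2295) = -815101380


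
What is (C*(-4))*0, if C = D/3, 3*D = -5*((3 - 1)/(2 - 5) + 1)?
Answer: 0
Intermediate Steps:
D = -5/9 (D = (-5*((3 - 1)/(2 - 5) + 1))/3 = (-5*(2/(-3) + 1))/3 = (-5*(2*(-⅓) + 1))/3 = (-5*(-⅔ + 1))/3 = (-5*⅓)/3 = (⅓)*(-5/3) = -5/9 ≈ -0.55556)
C = -5/27 (C = -5/9/3 = -5/9*⅓ = -5/27 ≈ -0.18519)
(C*(-4))*0 = -5/27*(-4)*0 = (20/27)*0 = 0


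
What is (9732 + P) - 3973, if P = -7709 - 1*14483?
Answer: -16433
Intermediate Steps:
P = -22192 (P = -7709 - 14483 = -22192)
(9732 + P) - 3973 = (9732 - 22192) - 3973 = -12460 - 3973 = -16433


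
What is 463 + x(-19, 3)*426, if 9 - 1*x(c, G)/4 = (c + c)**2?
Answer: -2444777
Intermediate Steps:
x(c, G) = 36 - 16*c**2 (x(c, G) = 36 - 4*(c + c)**2 = 36 - 4*4*c**2 = 36 - 16*c**2)
463 + x(-19, 3)*426 = 463 + (36 - 16*(-19)**2)*426 = 463 + (36 - 16*361)*426 = 463 + (36 - 5776)*426 = 463 - 5740*426 = 463 - 2445240 = -2444777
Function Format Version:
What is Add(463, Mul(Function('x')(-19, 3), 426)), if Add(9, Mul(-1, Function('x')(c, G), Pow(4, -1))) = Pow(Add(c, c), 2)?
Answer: -2444777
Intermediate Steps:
Function('x')(c, G) = Add(36, Mul(-16, Pow(c, 2))) (Function('x')(c, G) = Add(36, Mul(-4, Pow(Add(c, c), 2))) = Add(36, Mul(-4, Pow(Mul(2, c), 2))) = Add(36, Mul(-4, Mul(4, Pow(c, 2)))) = Add(36, Mul(-16, Pow(c, 2))))
Add(463, Mul(Function('x')(-19, 3), 426)) = Add(463, Mul(Add(36, Mul(-16, Pow(-19, 2))), 426)) = Add(463, Mul(Add(36, Mul(-16, 361)), 426)) = Add(463, Mul(Add(36, -5776), 426)) = Add(463, Mul(-5740, 426)) = Add(463, -2445240) = -2444777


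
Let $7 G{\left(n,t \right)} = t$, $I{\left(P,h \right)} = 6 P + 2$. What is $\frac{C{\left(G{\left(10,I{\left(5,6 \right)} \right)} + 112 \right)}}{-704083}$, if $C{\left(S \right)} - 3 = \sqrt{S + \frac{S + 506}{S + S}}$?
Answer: $- \frac{3}{704083} - \frac{11 \sqrt{2009553}}{1005430524} \approx -1.977 \cdot 10^{-5}$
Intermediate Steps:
$I{\left(P,h \right)} = 2 + 6 P$
$G{\left(n,t \right)} = \frac{t}{7}$
$C{\left(S \right)} = 3 + \sqrt{S + \frac{506 + S}{2 S}}$ ($C{\left(S \right)} = 3 + \sqrt{S + \frac{S + 506}{S + S}} = 3 + \sqrt{S + \frac{506 + S}{2 S}}$)
$\frac{C{\left(G{\left(10,I{\left(5,6 \right)} \right)} + 112 \right)}}{-704083} = \frac{3 + \frac{\sqrt{2 + 4 \left(\frac{2 + 6 \cdot 5}{7} + 112\right) + \frac{1012}{\frac{2 + 6 \cdot 5}{7} + 112}}}{2}}{-704083} = \left(3 + \frac{\sqrt{2 + 4 \left(\frac{2 + 30}{7} + 112\right) + \frac{1012}{\frac{2 + 30}{7} + 112}}}{2}\right) \left(- \frac{1}{704083}\right) = \left(3 + \frac{\sqrt{2 + 4 \left(\frac{1}{7} \cdot 32 + 112\right) + \frac{1012}{\frac{1}{7} \cdot 32 + 112}}}{2}\right) \left(- \frac{1}{704083}\right) = \left(3 + \frac{\sqrt{2 + 4 \left(\frac{32}{7} + 112\right) + \frac{1012}{\frac{32}{7} + 112}}}{2}\right) \left(- \frac{1}{704083}\right) = \left(3 + \frac{\sqrt{2 + 4 \cdot \frac{816}{7} + \frac{1012}{\frac{816}{7}}}}{2}\right) \left(- \frac{1}{704083}\right) = \left(3 + \frac{\sqrt{2 + \frac{3264}{7} + 1012 \cdot \frac{7}{816}}}{2}\right) \left(- \frac{1}{704083}\right) = \left(3 + \frac{\sqrt{2 + \frac{3264}{7} + \frac{1771}{204}}}{2}\right) \left(- \frac{1}{704083}\right) = \left(3 + \frac{\sqrt{\frac{681109}{1428}}}{2}\right) \left(- \frac{1}{704083}\right) = \left(3 + \frac{\frac{11}{714} \sqrt{2009553}}{2}\right) \left(- \frac{1}{704083}\right) = \left(3 + \frac{11 \sqrt{2009553}}{1428}\right) \left(- \frac{1}{704083}\right) = - \frac{3}{704083} - \frac{11 \sqrt{2009553}}{1005430524}$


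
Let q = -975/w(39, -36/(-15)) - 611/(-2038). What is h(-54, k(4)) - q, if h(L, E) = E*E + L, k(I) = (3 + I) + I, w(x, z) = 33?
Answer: 2157635/22418 ≈ 96.246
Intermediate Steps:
k(I) = 3 + 2*I
h(L, E) = L + E² (h(L, E) = E² + L = L + E²)
q = -655629/22418 (q = -975/33 - 611/(-2038) = -975*1/33 - 611*(-1/2038) = -325/11 + 611/2038 = -655629/22418 ≈ -29.246)
h(-54, k(4)) - q = (-54 + (3 + 2*4)²) - 1*(-655629/22418) = (-54 + (3 + 8)²) + 655629/22418 = (-54 + 11²) + 655629/22418 = (-54 + 121) + 655629/22418 = 67 + 655629/22418 = 2157635/22418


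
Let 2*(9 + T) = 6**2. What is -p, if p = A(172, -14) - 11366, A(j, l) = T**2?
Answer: 11285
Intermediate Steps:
T = 9 (T = -9 + (1/2)*6**2 = -9 + (1/2)*36 = -9 + 18 = 9)
A(j, l) = 81 (A(j, l) = 9**2 = 81)
p = -11285 (p = 81 - 11366 = -11285)
-p = -1*(-11285) = 11285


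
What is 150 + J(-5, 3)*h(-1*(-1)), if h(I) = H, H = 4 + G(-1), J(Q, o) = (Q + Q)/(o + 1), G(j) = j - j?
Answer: 140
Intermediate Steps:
G(j) = 0
J(Q, o) = 2*Q/(1 + o) (J(Q, o) = (2*Q)/(1 + o) = 2*Q/(1 + o))
H = 4 (H = 4 + 0 = 4)
h(I) = 4
150 + J(-5, 3)*h(-1*(-1)) = 150 + (2*(-5)/(1 + 3))*4 = 150 + (2*(-5)/4)*4 = 150 + (2*(-5)*(1/4))*4 = 150 - 5/2*4 = 150 - 10 = 140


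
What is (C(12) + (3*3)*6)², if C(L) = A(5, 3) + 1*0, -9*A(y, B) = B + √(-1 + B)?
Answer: (483 - √2)²/81 ≈ 2863.3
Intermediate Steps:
A(y, B) = -B/9 - √(-1 + B)/9 (A(y, B) = -(B + √(-1 + B))/9 = -B/9 - √(-1 + B)/9)
C(L) = -⅓ - √2/9 (C(L) = (-⅑*3 - √(-1 + 3)/9) + 1*0 = (-⅓ - √2/9) + 0 = -⅓ - √2/9)
(C(12) + (3*3)*6)² = ((-⅓ - √2/9) + (3*3)*6)² = ((-⅓ - √2/9) + 9*6)² = ((-⅓ - √2/9) + 54)² = (161/3 - √2/9)²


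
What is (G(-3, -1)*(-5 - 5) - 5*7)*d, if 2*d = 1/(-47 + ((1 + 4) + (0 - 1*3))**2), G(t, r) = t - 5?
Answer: -45/86 ≈ -0.52326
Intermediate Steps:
G(t, r) = -5 + t
d = -1/86 (d = 1/(2*(-47 + ((1 + 4) + (0 - 1*3))**2)) = 1/(2*(-47 + (5 + (0 - 3))**2)) = 1/(2*(-47 + (5 - 3)**2)) = 1/(2*(-47 + 2**2)) = 1/(2*(-47 + 4)) = (1/2)/(-43) = (1/2)*(-1/43) = -1/86 ≈ -0.011628)
(G(-3, -1)*(-5 - 5) - 5*7)*d = ((-5 - 3)*(-5 - 5) - 5*7)*(-1/86) = (-8*(-10) - 35)*(-1/86) = (80 - 35)*(-1/86) = 45*(-1/86) = -45/86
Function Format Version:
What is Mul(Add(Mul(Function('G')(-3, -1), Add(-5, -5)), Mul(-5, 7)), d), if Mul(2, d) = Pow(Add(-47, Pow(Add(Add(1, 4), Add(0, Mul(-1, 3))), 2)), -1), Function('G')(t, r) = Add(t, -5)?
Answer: Rational(-45, 86) ≈ -0.52326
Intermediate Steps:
Function('G')(t, r) = Add(-5, t)
d = Rational(-1, 86) (d = Mul(Rational(1, 2), Pow(Add(-47, Pow(Add(Add(1, 4), Add(0, Mul(-1, 3))), 2)), -1)) = Mul(Rational(1, 2), Pow(Add(-47, Pow(Add(5, Add(0, -3)), 2)), -1)) = Mul(Rational(1, 2), Pow(Add(-47, Pow(Add(5, -3), 2)), -1)) = Mul(Rational(1, 2), Pow(Add(-47, Pow(2, 2)), -1)) = Mul(Rational(1, 2), Pow(Add(-47, 4), -1)) = Mul(Rational(1, 2), Pow(-43, -1)) = Mul(Rational(1, 2), Rational(-1, 43)) = Rational(-1, 86) ≈ -0.011628)
Mul(Add(Mul(Function('G')(-3, -1), Add(-5, -5)), Mul(-5, 7)), d) = Mul(Add(Mul(Add(-5, -3), Add(-5, -5)), Mul(-5, 7)), Rational(-1, 86)) = Mul(Add(Mul(-8, -10), -35), Rational(-1, 86)) = Mul(Add(80, -35), Rational(-1, 86)) = Mul(45, Rational(-1, 86)) = Rational(-45, 86)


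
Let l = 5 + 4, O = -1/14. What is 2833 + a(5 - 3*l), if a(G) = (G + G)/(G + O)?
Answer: 876013/309 ≈ 2835.0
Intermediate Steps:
O = -1/14 (O = -1*1/14 = -1/14 ≈ -0.071429)
l = 9
a(G) = 2*G/(-1/14 + G) (a(G) = (G + G)/(G - 1/14) = (2*G)/(-1/14 + G) = 2*G/(-1/14 + G))
2833 + a(5 - 3*l) = 2833 + 28*(5 - 3*9)/(-1 + 14*(5 - 3*9)) = 2833 + 28*(5 - 27)/(-1 + 14*(5 - 27)) = 2833 + 28*(-22)/(-1 + 14*(-22)) = 2833 + 28*(-22)/(-1 - 308) = 2833 + 28*(-22)/(-309) = 2833 + 28*(-22)*(-1/309) = 2833 + 616/309 = 876013/309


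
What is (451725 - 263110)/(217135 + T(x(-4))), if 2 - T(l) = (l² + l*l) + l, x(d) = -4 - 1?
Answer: 188615/217092 ≈ 0.86882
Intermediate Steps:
x(d) = -5
T(l) = 2 - l - 2*l² (T(l) = 2 - ((l² + l*l) + l) = 2 - ((l² + l²) + l) = 2 - (2*l² + l) = 2 - (l + 2*l²) = 2 + (-l - 2*l²) = 2 - l - 2*l²)
(451725 - 263110)/(217135 + T(x(-4))) = (451725 - 263110)/(217135 + (2 - 1*(-5) - 2*(-5)²)) = 188615/(217135 + (2 + 5 - 2*25)) = 188615/(217135 + (2 + 5 - 50)) = 188615/(217135 - 43) = 188615/217092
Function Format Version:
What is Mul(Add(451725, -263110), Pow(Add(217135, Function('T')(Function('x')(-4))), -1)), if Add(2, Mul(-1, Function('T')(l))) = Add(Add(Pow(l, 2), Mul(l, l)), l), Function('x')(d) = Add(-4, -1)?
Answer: Rational(188615, 217092) ≈ 0.86882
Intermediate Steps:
Function('x')(d) = -5
Function('T')(l) = Add(2, Mul(-1, l), Mul(-2, Pow(l, 2))) (Function('T')(l) = Add(2, Mul(-1, Add(Add(Pow(l, 2), Mul(l, l)), l))) = Add(2, Mul(-1, Add(Add(Pow(l, 2), Pow(l, 2)), l))) = Add(2, Mul(-1, Add(Mul(2, Pow(l, 2)), l))) = Add(2, Mul(-1, Add(l, Mul(2, Pow(l, 2))))) = Add(2, Add(Mul(-1, l), Mul(-2, Pow(l, 2)))) = Add(2, Mul(-1, l), Mul(-2, Pow(l, 2))))
Mul(Add(451725, -263110), Pow(Add(217135, Function('T')(Function('x')(-4))), -1)) = Mul(Add(451725, -263110), Pow(Add(217135, Add(2, Mul(-1, -5), Mul(-2, Pow(-5, 2)))), -1)) = Mul(188615, Pow(Add(217135, Add(2, 5, Mul(-2, 25))), -1)) = Mul(188615, Pow(Add(217135, Add(2, 5, -50)), -1)) = Mul(188615, Pow(Add(217135, -43), -1)) = Mul(188615, Pow(217092, -1)) = Mul(188615, Rational(1, 217092)) = Rational(188615, 217092)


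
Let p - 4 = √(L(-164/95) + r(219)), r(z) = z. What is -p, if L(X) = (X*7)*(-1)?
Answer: -4 - √2085535/95 ≈ -19.201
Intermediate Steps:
L(X) = -7*X (L(X) = (7*X)*(-1) = -7*X)
p = 4 + √2085535/95 (p = 4 + √(-(-1148)/95 + 219) = 4 + √(-7*(-164/95) + 219) = 4 + √(1148/95 + 219) = 4 + √(21953/95) = 4 + √2085535/95 ≈ 19.201)
-p = -(4 + √2085535/95) = -4 - √2085535/95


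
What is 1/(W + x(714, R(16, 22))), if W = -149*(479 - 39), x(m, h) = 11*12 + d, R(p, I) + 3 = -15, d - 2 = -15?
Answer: -1/65441 ≈ -1.5281e-5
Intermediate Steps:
d = -13 (d = 2 - 15 = -13)
R(p, I) = -18 (R(p, I) = -3 - 15 = -18)
x(m, h) = 119 (x(m, h) = 11*12 - 13 = 132 - 13 = 119)
W = -65560 (W = -149*440 = -65560)
1/(W + x(714, R(16, 22))) = 1/(-65560 + 119) = 1/(-65441) = -1/65441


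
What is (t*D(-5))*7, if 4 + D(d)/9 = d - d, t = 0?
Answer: 0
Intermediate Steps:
D(d) = -36 (D(d) = -36 + 9*(d - d) = -36 + 9*0 = -36 + 0 = -36)
(t*D(-5))*7 = (0*(-36))*7 = 0*7 = 0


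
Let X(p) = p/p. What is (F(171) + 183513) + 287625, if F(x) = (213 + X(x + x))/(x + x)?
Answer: 80564705/171 ≈ 4.7114e+5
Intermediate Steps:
X(p) = 1
F(x) = 107/x (F(x) = (213 + 1)/(x + x) = 214/((2*x)) = 214*(1/(2*x)) = 107/x)
(F(171) + 183513) + 287625 = (107/171 + 183513) + 287625 = 31380830/171 + 287625 = 80564705/171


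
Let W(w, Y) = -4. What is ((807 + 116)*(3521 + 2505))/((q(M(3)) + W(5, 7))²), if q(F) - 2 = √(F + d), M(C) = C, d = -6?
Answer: 5561998/(2 - I*√3)² ≈ 1.1351e+5 + 7.8642e+5*I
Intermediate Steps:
q(F) = 2 + √(-6 + F) (q(F) = 2 + √(F - 6) = 2 + √(-6 + F))
((807 + 116)*(3521 + 2505))/((q(M(3)) + W(5, 7))²) = ((807 + 116)*(3521 + 2505))/(((2 + √(-6 + 3)) - 4)²) = (923*6026)/(((2 + √(-3)) - 4)²) = 5561998/(((2 + I*√3) - 4)²) = 5561998/((-2 + I*√3)²) = 5561998/(-2 + I*√3)²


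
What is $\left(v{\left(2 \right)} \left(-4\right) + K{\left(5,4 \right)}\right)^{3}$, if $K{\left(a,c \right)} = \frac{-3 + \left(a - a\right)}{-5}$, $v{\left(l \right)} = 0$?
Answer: $\frac{27}{125} \approx 0.216$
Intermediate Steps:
$K{\left(a,c \right)} = \frac{3}{5}$ ($K{\left(a,c \right)} = \left(-3 + 0\right) \left(- \frac{1}{5}\right) = \left(-3\right) \left(- \frac{1}{5}\right) = \frac{3}{5}$)
$\left(v{\left(2 \right)} \left(-4\right) + K{\left(5,4 \right)}\right)^{3} = \left(0 \left(-4\right) + \frac{3}{5}\right)^{3} = \left(0 + \frac{3}{5}\right)^{3} = \left(\frac{3}{5}\right)^{3} = \frac{27}{125}$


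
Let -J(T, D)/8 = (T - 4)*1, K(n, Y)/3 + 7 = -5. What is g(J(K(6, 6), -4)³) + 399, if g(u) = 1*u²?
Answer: 1073741824000399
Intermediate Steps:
K(n, Y) = -36 (K(n, Y) = -21 + 3*(-5) = -21 - 15 = -36)
J(T, D) = 32 - 8*T (J(T, D) = -8*(T - 4) = -8*(-4 + T) = 32 - 8*T)
g(u) = u²
g(J(K(6, 6), -4)³) + 399 = ((32 - 8*(-36))³)² + 399 = ((32 + 288)³)² + 399 = (320³)² + 399 = 32768000² + 399 = 1073741824000000 + 399 = 1073741824000399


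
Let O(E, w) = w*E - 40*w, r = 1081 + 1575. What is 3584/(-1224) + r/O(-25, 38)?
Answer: -756464/188955 ≈ -4.0034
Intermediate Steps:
r = 2656
O(E, w) = -40*w + E*w (O(E, w) = E*w - 40*w = -40*w + E*w)
3584/(-1224) + r/O(-25, 38) = 3584/(-1224) + 2656/((38*(-40 - 25))) = 3584*(-1/1224) + 2656/((38*(-65))) = -448/153 + 2656/(-2470) = -448/153 + 2656*(-1/2470) = -448/153 - 1328/1235 = -756464/188955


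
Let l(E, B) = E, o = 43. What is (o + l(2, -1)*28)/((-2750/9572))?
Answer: -43074/125 ≈ -344.59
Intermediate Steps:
(o + l(2, -1)*28)/((-2750/9572)) = (43 + 2*28)/((-2750/9572)) = (43 + 56)/((-2750*1/9572)) = 99/(-1375/4786) = 99*(-4786/1375) = -43074/125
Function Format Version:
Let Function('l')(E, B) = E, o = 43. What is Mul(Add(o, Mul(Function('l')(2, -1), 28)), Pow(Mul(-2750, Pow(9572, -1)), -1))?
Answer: Rational(-43074, 125) ≈ -344.59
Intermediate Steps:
Mul(Add(o, Mul(Function('l')(2, -1), 28)), Pow(Mul(-2750, Pow(9572, -1)), -1)) = Mul(Add(43, Mul(2, 28)), Pow(Mul(-2750, Pow(9572, -1)), -1)) = Mul(Add(43, 56), Pow(Mul(-2750, Rational(1, 9572)), -1)) = Mul(99, Pow(Rational(-1375, 4786), -1)) = Mul(99, Rational(-4786, 1375)) = Rational(-43074, 125)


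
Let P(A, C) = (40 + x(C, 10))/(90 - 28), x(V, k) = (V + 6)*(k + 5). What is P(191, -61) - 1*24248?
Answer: -1504161/62 ≈ -24261.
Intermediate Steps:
x(V, k) = (5 + k)*(6 + V) (x(V, k) = (6 + V)*(5 + k) = (5 + k)*(6 + V))
P(A, C) = 65/31 + 15*C/62 (P(A, C) = (40 + (30 + 5*C + 6*10 + C*10))/(90 - 28) = (40 + (30 + 5*C + 60 + 10*C))/62 = (40 + (90 + 15*C))*(1/62) = (130 + 15*C)*(1/62) = 65/31 + 15*C/62)
P(191, -61) - 1*24248 = (65/31 + (15/62)*(-61)) - 1*24248 = (65/31 - 915/62) - 24248 = -785/62 - 24248 = -1504161/62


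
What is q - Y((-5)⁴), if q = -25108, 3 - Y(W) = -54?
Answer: -25165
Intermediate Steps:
Y(W) = 57 (Y(W) = 3 - 1*(-54) = 3 + 54 = 57)
q - Y((-5)⁴) = -25108 - 1*57 = -25108 - 57 = -25165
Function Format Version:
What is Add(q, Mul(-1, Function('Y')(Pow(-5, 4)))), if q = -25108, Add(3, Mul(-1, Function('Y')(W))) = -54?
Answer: -25165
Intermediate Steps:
Function('Y')(W) = 57 (Function('Y')(W) = Add(3, Mul(-1, -54)) = Add(3, 54) = 57)
Add(q, Mul(-1, Function('Y')(Pow(-5, 4)))) = Add(-25108, Mul(-1, 57)) = Add(-25108, -57) = -25165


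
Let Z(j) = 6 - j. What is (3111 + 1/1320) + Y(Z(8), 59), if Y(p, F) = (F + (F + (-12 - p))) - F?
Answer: 4171201/1320 ≈ 3160.0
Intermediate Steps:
Y(p, F) = -12 + F - p (Y(p, F) = (F + (-12 + F - p)) - F = (-12 - p + 2*F) - F = -12 + F - p)
(3111 + 1/1320) + Y(Z(8), 59) = (3111 + 1/1320) + (-12 + 59 - (6 - 1*8)) = (3111 + 1/1320) + (-12 + 59 - (6 - 8)) = 4106521/1320 + (-12 + 59 - 1*(-2)) = 4106521/1320 + (-12 + 59 + 2) = 4106521/1320 + 49 = 4171201/1320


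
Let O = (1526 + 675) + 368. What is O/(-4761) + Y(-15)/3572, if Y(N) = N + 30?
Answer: -9105053/17006292 ≈ -0.53539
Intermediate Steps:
Y(N) = 30 + N
O = 2569 (O = 2201 + 368 = 2569)
O/(-4761) + Y(-15)/3572 = 2569/(-4761) + (30 - 15)/3572 = 2569*(-1/4761) + 15*(1/3572) = -2569/4761 + 15/3572 = -9105053/17006292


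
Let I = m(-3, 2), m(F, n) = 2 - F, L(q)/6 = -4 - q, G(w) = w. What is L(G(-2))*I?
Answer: -60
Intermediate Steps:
L(q) = -24 - 6*q (L(q) = 6*(-4 - q) = -24 - 6*q)
I = 5 (I = 2 - 1*(-3) = 2 + 3 = 5)
L(G(-2))*I = (-24 - 6*(-2))*5 = (-24 + 12)*5 = -12*5 = -60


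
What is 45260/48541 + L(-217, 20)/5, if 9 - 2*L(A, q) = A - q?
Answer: 6196843/242705 ≈ 25.532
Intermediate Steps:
L(A, q) = 9/2 + q/2 - A/2 (L(A, q) = 9/2 - (A - q)/2 = 9/2 + (q/2 - A/2) = 9/2 + q/2 - A/2)
45260/48541 + L(-217, 20)/5 = 45260/48541 + (9/2 + (½)*20 - ½*(-217))/5 = 45260*(1/48541) + (9/2 + 10 + 217/2)*(⅕) = 45260/48541 + 123*(⅕) = 45260/48541 + 123/5 = 6196843/242705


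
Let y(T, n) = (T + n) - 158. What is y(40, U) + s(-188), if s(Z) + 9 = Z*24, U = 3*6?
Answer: -4621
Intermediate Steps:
U = 18
y(T, n) = -158 + T + n
s(Z) = -9 + 24*Z (s(Z) = -9 + Z*24 = -9 + 24*Z)
y(40, U) + s(-188) = (-158 + 40 + 18) + (-9 + 24*(-188)) = -100 + (-9 - 4512) = -100 - 4521 = -4621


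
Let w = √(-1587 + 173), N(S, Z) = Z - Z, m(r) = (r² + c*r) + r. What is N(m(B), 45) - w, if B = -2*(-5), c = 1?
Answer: -I*√1414 ≈ -37.603*I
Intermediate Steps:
B = 10
m(r) = r² + 2*r (m(r) = (r² + 1*r) + r = (r² + r) + r = (r + r²) + r = r² + 2*r)
N(S, Z) = 0
w = I*√1414 (w = √(-1414) = I*√1414 ≈ 37.603*I)
N(m(B), 45) - w = 0 - I*√1414 = -I*√1414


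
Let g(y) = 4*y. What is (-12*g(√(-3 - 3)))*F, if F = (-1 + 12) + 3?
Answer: -672*I*√6 ≈ -1646.1*I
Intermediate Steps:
F = 14 (F = 11 + 3 = 14)
(-12*g(√(-3 - 3)))*F = -48*√(-3 - 3)*14 = -48*√(-6)*14 = -48*I*√6*14 = -672*I*√6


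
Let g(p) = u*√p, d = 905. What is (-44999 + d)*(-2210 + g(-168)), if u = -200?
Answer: 97447740 + 17637600*I*√42 ≈ 9.7448e+7 + 1.143e+8*I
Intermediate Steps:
g(p) = -200*√p
(-44999 + d)*(-2210 + g(-168)) = (-44999 + 905)*(-2210 - 400*I*√42) = -44094*(-2210 - 400*I*√42) = 97447740 + 17637600*I*√42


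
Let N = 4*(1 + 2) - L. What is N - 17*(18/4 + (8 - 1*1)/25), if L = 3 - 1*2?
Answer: -3513/50 ≈ -70.260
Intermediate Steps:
L = 1 (L = 3 - 2 = 1)
N = 11 (N = 4*(1 + 2) - 1*1 = 4*3 - 1 = 12 - 1 = 11)
N - 17*(18/4 + (8 - 1*1)/25) = 11 - 17*(18/4 + (8 - 1*1)/25) = 11 - 17*(18*(1/4) + (8 - 1)*(1/25)) = 11 - 17*(9/2 + 7*(1/25)) = 11 - 17*(9/2 + 7/25) = 11 - 17*239/50 = 11 - 4063/50 = -3513/50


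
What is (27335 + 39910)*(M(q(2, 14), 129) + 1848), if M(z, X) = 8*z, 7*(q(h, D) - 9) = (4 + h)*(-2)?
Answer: 897317280/7 ≈ 1.2819e+8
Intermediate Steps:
q(h, D) = 55/7 - 2*h/7 (q(h, D) = 9 + ((4 + h)*(-2))/7 = 9 + (-8 - 2*h)/7 = 9 + (-8/7 - 2*h/7) = 55/7 - 2*h/7)
(27335 + 39910)*(M(q(2, 14), 129) + 1848) = (27335 + 39910)*(8*(55/7 - 2/7*2) + 1848) = 67245*(8*(55/7 - 4/7) + 1848) = 67245*(8*(51/7) + 1848) = 67245*(408/7 + 1848) = 67245*(13344/7) = 897317280/7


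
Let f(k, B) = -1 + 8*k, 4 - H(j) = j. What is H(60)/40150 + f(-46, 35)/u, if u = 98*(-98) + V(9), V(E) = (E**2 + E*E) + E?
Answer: 7143551/189367475 ≈ 0.037723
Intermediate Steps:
H(j) = 4 - j
V(E) = E + 2*E**2 (V(E) = (E**2 + E**2) + E = 2*E**2 + E = E + 2*E**2)
u = -9433 (u = 98*(-98) + 9*(1 + 2*9) = -9604 + 9*(1 + 18) = -9604 + 9*19 = -9604 + 171 = -9433)
H(60)/40150 + f(-46, 35)/u = (4 - 1*60)/40150 + (-1 + 8*(-46))/(-9433) = (4 - 60)*(1/40150) + (-1 - 368)*(-1/9433) = -56*1/40150 - 369*(-1/9433) = -28/20075 + 369/9433 = 7143551/189367475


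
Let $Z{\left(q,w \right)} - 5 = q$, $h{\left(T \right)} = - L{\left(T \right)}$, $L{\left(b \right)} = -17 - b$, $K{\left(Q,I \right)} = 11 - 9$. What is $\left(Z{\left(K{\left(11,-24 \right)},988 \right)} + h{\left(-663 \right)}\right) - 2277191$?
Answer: $-2277830$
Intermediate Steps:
$K{\left(Q,I \right)} = 2$
$h{\left(T \right)} = 17 + T$ ($h{\left(T \right)} = - (-17 - T) = 17 + T$)
$Z{\left(q,w \right)} = 5 + q$
$\left(Z{\left(K{\left(11,-24 \right)},988 \right)} + h{\left(-663 \right)}\right) - 2277191 = \left(\left(5 + 2\right) + \left(17 - 663\right)\right) - 2277191 = \left(7 - 646\right) - 2277191 = -639 - 2277191 = -2277830$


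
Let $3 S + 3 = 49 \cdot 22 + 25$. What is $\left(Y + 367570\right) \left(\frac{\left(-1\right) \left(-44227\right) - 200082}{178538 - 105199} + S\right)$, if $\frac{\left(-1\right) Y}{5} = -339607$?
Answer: $\frac{7889168619175}{10477} \approx 7.53 \cdot 10^{8}$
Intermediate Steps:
$Y = 1698035$ ($Y = \left(-5\right) \left(-339607\right) = 1698035$)
$S = \frac{1100}{3}$ ($S = -1 + \frac{49 \cdot 22 + 25}{3} = -1 + \frac{1078 + 25}{3} = -1 + \frac{1}{3} \cdot 1103 = -1 + \frac{1103}{3} = \frac{1100}{3} \approx 366.67$)
$\left(Y + 367570\right) \left(\frac{\left(-1\right) \left(-44227\right) - 200082}{178538 - 105199} + S\right) = \left(1698035 + 367570\right) \left(\frac{\left(-1\right) \left(-44227\right) - 200082}{178538 - 105199} + \frac{1100}{3}\right) = 2065605 \left(\frac{44227 - 200082}{73339} + \frac{1100}{3}\right) = 2065605 \left(\left(-155855\right) \frac{1}{73339} + \frac{1100}{3}\right) = 2065605 \left(- \frac{22265}{10477} + \frac{1100}{3}\right) = 2065605 \cdot \frac{11457905}{31431} = \frac{7889168619175}{10477}$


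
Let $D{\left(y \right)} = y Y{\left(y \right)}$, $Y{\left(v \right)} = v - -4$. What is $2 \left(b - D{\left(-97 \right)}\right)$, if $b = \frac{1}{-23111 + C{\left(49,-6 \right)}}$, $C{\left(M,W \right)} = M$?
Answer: $- \frac{208042303}{11531} \approx -18042.0$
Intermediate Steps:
$Y{\left(v \right)} = 4 + v$ ($Y{\left(v \right)} = v + 4 = 4 + v$)
$D{\left(y \right)} = y \left(4 + y\right)$
$b = - \frac{1}{23062}$ ($b = \frac{1}{-23111 + 49} = \frac{1}{-23062} = - \frac{1}{23062} \approx -4.3361 \cdot 10^{-5}$)
$2 \left(b - D{\left(-97 \right)}\right) = 2 \left(- \frac{1}{23062} - - 97 \left(4 - 97\right)\right) = 2 \left(- \frac{1}{23062} - \left(-97\right) \left(-93\right)\right) = 2 \left(- \frac{1}{23062} - 9021\right) = 2 \left(- \frac{208042303}{23062}\right) = - \frac{208042303}{11531}$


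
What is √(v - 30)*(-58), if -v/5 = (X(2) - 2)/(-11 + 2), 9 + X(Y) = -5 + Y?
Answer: -116*I*√85/3 ≈ -356.49*I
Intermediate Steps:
X(Y) = -14 + Y (X(Y) = -9 + (-5 + Y) = -14 + Y)
v = -70/9 (v = -5*((-14 + 2) - 2)/(-11 + 2) = -5*(-12 - 2)/(-9) = -(-70)*(-1)/9 = -5*14/9 = -70/9 ≈ -7.7778)
√(v - 30)*(-58) = √(-70/9 - 30)*(-58) = √(-340/9)*(-58) = (2*I*√85/3)*(-58) = -116*I*√85/3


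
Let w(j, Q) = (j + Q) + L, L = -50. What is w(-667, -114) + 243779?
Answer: 242948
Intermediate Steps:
w(j, Q) = -50 + Q + j (w(j, Q) = (j + Q) - 50 = (Q + j) - 50 = -50 + Q + j)
w(-667, -114) + 243779 = (-50 - 114 - 667) + 243779 = -831 + 243779 = 242948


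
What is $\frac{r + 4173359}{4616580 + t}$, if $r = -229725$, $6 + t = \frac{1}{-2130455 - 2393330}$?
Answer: $\frac{17840152334690}{20884388212589} \approx 0.85423$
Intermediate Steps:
$t = - \frac{27142711}{4523785}$ ($t = -6 + \frac{1}{-2130455 - 2393330} = -6 + \frac{1}{-4523785} = -6 - \frac{1}{4523785} = - \frac{27142711}{4523785} \approx -6.0$)
$\frac{r + 4173359}{4616580 + t} = \frac{-229725 + 4173359}{4616580 - \frac{27142711}{4523785}} = \frac{3943634}{\frac{20884388212589}{4523785}} = 3943634 \cdot \frac{4523785}{20884388212589} = \frac{17840152334690}{20884388212589}$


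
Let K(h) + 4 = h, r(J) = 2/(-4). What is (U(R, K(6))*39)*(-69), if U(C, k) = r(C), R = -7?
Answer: 2691/2 ≈ 1345.5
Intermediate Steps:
r(J) = -½ (r(J) = 2*(-¼) = -½)
K(h) = -4 + h
U(C, k) = -½
(U(R, K(6))*39)*(-69) = -½*39*(-69) = -39/2*(-69) = 2691/2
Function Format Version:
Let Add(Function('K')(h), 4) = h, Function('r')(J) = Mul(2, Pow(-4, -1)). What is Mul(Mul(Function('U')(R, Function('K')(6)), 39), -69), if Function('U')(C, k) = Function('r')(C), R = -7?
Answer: Rational(2691, 2) ≈ 1345.5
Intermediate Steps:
Function('r')(J) = Rational(-1, 2) (Function('r')(J) = Mul(2, Rational(-1, 4)) = Rational(-1, 2))
Function('K')(h) = Add(-4, h)
Function('U')(C, k) = Rational(-1, 2)
Mul(Mul(Function('U')(R, Function('K')(6)), 39), -69) = Mul(Mul(Rational(-1, 2), 39), -69) = Mul(Rational(-39, 2), -69) = Rational(2691, 2)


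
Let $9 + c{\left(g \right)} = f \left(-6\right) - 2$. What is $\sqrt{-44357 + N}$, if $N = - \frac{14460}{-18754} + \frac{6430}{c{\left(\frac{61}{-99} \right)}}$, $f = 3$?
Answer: $\frac{i \sqrt{3296430705205093}}{271933} \approx 211.14 i$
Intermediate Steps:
$c{\left(g \right)} = -29$ ($c{\left(g \right)} = -9 + \left(3 \left(-6\right) - 2\right) = -9 - 20 = -29$)
$N = - \frac{60084440}{271933}$ ($N = - \frac{14460}{-18754} + \frac{6430}{-29} = \left(-14460\right) \left(- \frac{1}{18754}\right) + 6430 \left(- \frac{1}{29}\right) = \frac{7230}{9377} - \frac{6430}{29} = - \frac{60084440}{271933} \approx -220.95$)
$\sqrt{-44357 + N} = \sqrt{-44357 - \frac{60084440}{271933}} = \sqrt{- \frac{12122216521}{271933}} = \frac{i \sqrt{3296430705205093}}{271933}$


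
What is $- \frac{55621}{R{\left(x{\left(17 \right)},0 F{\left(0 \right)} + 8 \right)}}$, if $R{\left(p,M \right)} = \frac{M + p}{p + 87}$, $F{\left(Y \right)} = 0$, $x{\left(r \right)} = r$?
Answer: $- \frac{5784584}{25} \approx -2.3138 \cdot 10^{5}$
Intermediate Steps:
$R{\left(p,M \right)} = \frac{M + p}{87 + p}$
$- \frac{55621}{R{\left(x{\left(17 \right)},0 F{\left(0 \right)} + 8 \right)}} = - \frac{55621}{\frac{1}{87 + 17} \left(\left(0 \cdot 0 + 8\right) + 17\right)} = - \frac{55621}{\frac{1}{104} \left(\left(0 + 8\right) + 17\right)} = - \frac{55621}{\frac{1}{104} \left(8 + 17\right)} = - \frac{55621}{\frac{1}{104} \cdot 25} = - \frac{55621}{\frac{25}{104}} = \left(-55621\right) \frac{104}{25} = - \frac{5784584}{25}$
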